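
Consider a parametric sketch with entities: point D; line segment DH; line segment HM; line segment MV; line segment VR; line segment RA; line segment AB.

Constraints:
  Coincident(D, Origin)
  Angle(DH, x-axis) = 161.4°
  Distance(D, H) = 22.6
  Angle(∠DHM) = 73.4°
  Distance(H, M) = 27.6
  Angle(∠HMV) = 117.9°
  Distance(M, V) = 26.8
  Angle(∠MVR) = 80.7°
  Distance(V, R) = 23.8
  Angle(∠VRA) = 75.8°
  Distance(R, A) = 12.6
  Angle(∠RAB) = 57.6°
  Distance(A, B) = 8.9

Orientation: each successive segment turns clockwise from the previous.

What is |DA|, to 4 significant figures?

10.58

D is at the origin; DH runs at 161.4° with length 22.6, so H = (-21.42, 7.208). ∠DHM = 73.4° gives HM at 54.80° from the x-axis; with |HM| = 27.6, M = (-5.510, 29.76). ∠HMV = 117.9° gives MV at -7.300° from the x-axis; with |MV| = 26.8, V = (21.07, 26.36). ∠MVR = 80.7° gives VR at -106.6° from the x-axis; with |VR| = 23.8, R = (14.27, 3.548). ∠VRA = 75.8° gives RA at 149.2° from the x-axis; with |RA| = 12.6, A = (3.450, 10.00). Then |DA| = |A − D| = 10.58.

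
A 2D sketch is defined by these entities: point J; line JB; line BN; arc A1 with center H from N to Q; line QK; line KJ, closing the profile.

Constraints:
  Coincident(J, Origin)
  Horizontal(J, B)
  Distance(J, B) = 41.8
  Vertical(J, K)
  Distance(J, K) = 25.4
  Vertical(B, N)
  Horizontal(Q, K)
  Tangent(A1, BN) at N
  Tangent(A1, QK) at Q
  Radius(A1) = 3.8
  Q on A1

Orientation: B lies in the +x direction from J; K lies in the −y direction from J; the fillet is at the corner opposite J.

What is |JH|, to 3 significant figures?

43.7

J is at the origin; JB is horizontal with |JB| = 41.8 and B on the +x side, so B = (41.8, 0.00). JK is vertical with |JK| = 25.4 and K on the −y side, so K = (0.00, -25.4). The virtual corner opposite J is at (41.8, -25.4). A1 meets BN tangentially, so HN is at right angles to BN and tangency of A1 to QK means the radius HQ is perpendicular to QK, with radius 3.8, so the center H sits 3.8 in from both sides at H = (38.0, -21.6). Then |JH| = |H − J| = 43.7.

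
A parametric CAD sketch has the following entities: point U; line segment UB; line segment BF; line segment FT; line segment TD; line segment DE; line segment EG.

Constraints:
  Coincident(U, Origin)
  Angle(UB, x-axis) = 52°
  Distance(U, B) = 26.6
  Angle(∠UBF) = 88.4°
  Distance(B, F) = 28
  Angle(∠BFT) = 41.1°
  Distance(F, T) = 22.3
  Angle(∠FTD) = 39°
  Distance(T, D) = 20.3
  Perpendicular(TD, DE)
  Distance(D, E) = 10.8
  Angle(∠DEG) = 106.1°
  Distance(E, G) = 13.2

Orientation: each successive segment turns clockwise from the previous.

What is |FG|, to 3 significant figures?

9.72

U is at the origin; UB runs at 52.0° with length 26.6, so B = (16.4, 21.0). ∠UBF = 88.4° gives BF at -39.6° from the x-axis; with |BF| = 28.0, F = (38.0, 3.11). ∠BFT = 41.1° gives FT at -178° from the x-axis; with |FT| = 22.3, T = (15.7, 2.53). ∠FTD = 39.0° gives TD at 40.5° from the x-axis; with |TD| = 20.3, D = (31.1, 15.7). TD ⟂ DE, so DE runs at -49.5°; with |DE| = 10.8, E = (38.1, 7.50). ∠DEG = 106.1° gives EG at -123° from the x-axis; with |EG| = 13.2, G = (30.8, -3.52). Then |FG| = |G − F| = 9.72.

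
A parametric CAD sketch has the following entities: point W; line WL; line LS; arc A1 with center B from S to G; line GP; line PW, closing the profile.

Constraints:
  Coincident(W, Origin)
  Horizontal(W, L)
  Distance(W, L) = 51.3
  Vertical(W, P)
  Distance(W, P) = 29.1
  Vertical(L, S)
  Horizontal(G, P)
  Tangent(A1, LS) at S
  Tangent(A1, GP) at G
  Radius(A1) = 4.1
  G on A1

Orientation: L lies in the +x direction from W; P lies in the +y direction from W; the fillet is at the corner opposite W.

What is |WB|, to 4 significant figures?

53.41

W is at the origin; WL is horizontal with |WL| = 51.3 and L on the +x side, so L = (51.30, 0.000). W and P share the same x with |WP| = 29.1 and P on the +y side, so P = (0.000, 29.10). The virtual corner opposite W is at (51.30, 29.10). The tangent condition forces BS to be normal to LS and A1 meets GP tangentially, so BG is at right angles to GP, with radius 4.1, so the center B sits 4.1 in from both sides at B = (47.20, 25.00). Then |WB| = |B − W| = 53.41.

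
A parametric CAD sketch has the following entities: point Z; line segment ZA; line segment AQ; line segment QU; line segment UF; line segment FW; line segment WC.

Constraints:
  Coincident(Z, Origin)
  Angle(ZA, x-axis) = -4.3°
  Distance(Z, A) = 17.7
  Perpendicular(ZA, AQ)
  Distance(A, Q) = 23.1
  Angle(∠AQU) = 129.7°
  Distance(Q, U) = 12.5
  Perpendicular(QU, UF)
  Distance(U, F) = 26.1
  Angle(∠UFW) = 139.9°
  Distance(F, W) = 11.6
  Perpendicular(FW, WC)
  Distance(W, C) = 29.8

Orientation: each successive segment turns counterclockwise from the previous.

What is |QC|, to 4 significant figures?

23.76

∠UFW = 139.9° gives FW at -93.90° from the x-axis; with |FW| = 11.6, W = (-8.529, 0.04318). FW is perpendicular to WC, so WC runs at -3.900°; with |WC| = 29.8, C = (21.20, -1.984). Then |QC| = |C − Q| = 23.76.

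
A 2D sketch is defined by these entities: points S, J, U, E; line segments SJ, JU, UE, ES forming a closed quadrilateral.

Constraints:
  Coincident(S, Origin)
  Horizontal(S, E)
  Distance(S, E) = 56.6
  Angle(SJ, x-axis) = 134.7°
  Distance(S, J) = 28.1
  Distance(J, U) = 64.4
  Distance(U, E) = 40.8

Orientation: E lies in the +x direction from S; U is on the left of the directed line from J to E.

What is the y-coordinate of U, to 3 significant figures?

38.1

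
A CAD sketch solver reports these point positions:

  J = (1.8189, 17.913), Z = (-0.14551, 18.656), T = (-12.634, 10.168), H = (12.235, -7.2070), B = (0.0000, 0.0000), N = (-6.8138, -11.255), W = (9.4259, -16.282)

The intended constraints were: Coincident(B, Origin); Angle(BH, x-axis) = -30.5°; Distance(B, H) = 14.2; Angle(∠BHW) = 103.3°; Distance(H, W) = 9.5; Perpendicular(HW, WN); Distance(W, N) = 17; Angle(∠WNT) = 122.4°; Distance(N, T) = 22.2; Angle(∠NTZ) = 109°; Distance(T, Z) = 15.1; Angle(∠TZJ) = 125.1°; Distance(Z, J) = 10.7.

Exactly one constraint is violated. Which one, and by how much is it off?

Distance(Z, J) = 10.7 — off by 8.60.

B = (0.00, 0.00) ✓; BH at -30.50° ✓; |BH| = 14.20 ✓; ∠BHW = 103.3° ✓; |HW| = 9.500 ✓; ∠(HW, WN) = 90.00° ✓; |WN| = 17.00 ✓; ∠WNT = 122.4° ✓; |NT| = 22.20 ✓; ∠NTZ = 109.0° ✓; |TZ| = 15.10 ✓; ∠TZJ = 125.1° ✓; |ZJ| = 2.100 ✗.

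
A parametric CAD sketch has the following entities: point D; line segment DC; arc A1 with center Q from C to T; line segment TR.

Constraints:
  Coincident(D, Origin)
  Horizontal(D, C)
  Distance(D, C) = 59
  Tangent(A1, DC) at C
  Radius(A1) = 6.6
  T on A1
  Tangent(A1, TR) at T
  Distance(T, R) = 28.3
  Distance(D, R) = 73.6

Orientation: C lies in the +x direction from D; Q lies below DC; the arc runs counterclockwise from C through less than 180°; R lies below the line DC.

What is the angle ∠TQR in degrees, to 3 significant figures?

76.9°

Checks: ∠(QC, CD) = 90.00° ✓; |QC| = 6.600 ✓; |QT| = 6.600 ✓; ∠(QT, TR) = 90.00° ✓; |TR| = 28.30 ✓; |DR| = 73.60 ✓.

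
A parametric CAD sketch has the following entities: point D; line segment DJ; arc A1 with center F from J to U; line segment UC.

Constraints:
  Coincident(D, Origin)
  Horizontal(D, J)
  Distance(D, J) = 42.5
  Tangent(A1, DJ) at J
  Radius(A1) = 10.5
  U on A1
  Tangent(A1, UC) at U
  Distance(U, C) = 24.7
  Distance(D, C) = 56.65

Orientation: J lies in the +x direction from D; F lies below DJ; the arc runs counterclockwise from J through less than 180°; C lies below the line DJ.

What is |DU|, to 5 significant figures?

35.969

D is at the origin; DJ is horizontal with |DJ| = 42.5 and J on the +x side, so J = (42.500, 0.0000). Tangency of A1 to DJ means the radius FJ is perpendicular to DJ, so F = J + (0, -10.5) = (42.500, -10.500). Since FU ⟂ UC (tangency), |FC| = √(10.5² + 24.7²) = 26.839 regardless of where U sits on A1. So C lies on both circle(D, 56.65) and circle(F, 26.839); the below-DJ intersection is C = (42.603, -37.339). U is the foot of the tangent from C: U = (32.853, -14.645).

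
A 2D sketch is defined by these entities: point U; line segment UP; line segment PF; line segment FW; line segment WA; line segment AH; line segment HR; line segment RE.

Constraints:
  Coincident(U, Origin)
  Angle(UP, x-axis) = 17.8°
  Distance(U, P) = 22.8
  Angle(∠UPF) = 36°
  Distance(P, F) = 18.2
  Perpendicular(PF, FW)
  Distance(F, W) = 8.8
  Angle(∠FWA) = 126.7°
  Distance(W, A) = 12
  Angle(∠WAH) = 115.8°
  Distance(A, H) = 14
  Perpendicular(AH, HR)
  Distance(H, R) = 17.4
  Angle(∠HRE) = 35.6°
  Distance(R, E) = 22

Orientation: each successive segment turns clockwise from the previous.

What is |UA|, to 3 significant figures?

10.2

PF ⟂ FW, so FW runs at 144°; with |FW| = 8.8, W = (3.86, -2.52). ∠FWA = 126.7° gives WA at 90.5° from the x-axis; with |WA| = 12.0, A = (3.75, 9.48). Then |UA| = |A − U| = 10.2.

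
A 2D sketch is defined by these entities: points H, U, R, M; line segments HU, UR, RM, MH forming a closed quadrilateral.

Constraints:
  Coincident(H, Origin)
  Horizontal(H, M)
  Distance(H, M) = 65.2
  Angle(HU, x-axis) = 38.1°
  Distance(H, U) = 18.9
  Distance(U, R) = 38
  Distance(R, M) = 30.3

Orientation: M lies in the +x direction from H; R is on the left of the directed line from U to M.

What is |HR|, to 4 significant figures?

56.43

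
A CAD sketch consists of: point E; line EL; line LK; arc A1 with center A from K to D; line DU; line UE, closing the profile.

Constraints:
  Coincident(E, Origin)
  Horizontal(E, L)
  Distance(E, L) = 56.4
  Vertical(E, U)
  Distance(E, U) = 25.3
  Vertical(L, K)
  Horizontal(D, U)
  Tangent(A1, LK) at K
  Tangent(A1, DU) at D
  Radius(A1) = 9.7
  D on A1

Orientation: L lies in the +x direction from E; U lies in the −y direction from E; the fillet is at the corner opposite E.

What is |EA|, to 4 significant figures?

49.24

EU is vertical with |EU| = 25.3 and U on the −y side, so U = (0.000, -25.30). The virtual corner opposite E is at (56.40, -25.30). Since A1 is tangent to LK there, AK ⟂ LK and A1 meets DU tangentially, so AD is at right angles to DU, with radius 9.7, so the center A sits 9.7 in from both sides at A = (46.70, -15.60). Then |EA| = |A − E| = 49.24.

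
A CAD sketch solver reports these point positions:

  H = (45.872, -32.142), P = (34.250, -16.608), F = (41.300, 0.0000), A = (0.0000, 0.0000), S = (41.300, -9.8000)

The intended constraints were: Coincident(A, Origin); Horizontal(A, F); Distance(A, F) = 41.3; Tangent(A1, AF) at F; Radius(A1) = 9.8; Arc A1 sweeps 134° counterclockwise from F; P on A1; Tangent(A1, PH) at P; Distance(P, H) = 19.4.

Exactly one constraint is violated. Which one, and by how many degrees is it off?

Tangent(A1, PH) at P — off by 7.20°.

A = (0.00, 0.00) ✓; A.y = 0.00, F.y = 0.00 ✓; |AF| = 41.30 ✓; ∠(SF, FA) = 90.00° ✓; |SF| = 9.800 ✓; bearing(S→P) − bearing(S→F) = 134.0° ✓; |SP| = 9.801 ✓; ∠(SP, PH) = 97.20° ✗; |PH| = 19.40 ✓.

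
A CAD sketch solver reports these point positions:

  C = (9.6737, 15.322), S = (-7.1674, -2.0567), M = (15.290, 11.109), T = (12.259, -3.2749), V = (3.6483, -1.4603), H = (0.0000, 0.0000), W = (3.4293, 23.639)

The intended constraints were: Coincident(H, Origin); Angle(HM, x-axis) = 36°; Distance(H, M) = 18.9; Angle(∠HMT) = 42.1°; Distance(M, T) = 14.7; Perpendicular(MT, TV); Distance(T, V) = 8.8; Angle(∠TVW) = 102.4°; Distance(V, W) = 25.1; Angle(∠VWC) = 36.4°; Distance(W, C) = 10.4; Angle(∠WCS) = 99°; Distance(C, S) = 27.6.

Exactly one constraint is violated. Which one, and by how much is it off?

Distance(C, S) = 27.6 — off by 3.40.

H = (0.00, 0.00) ✓; HM at 36.00° ✓; |HM| = 18.90 ✓; ∠HMT = 42.10° ✓; |MT| = 14.70 ✓; ∠(MT, TV) = 90.00° ✓; |TV| = 8.800 ✓; ∠TVW = 102.4° ✓; |VW| = 25.10 ✓; ∠VWC = 36.40° ✓; |WC| = 10.40 ✓; ∠WCS = 99.00° ✓; |CS| = 24.20 ✗.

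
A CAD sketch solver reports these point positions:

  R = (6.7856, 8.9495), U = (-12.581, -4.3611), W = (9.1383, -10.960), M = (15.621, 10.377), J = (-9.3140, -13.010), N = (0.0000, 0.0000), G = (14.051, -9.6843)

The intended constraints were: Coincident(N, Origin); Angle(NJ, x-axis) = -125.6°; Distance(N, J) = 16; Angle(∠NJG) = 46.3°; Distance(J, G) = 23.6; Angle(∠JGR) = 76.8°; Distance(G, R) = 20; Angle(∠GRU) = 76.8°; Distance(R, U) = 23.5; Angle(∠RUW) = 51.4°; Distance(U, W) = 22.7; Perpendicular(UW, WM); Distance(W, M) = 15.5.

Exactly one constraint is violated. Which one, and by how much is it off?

Distance(W, M) = 15.5 — off by 6.80.

N = (0.00, 0.00) ✓; NJ at -125.6° ✓; |NJ| = 16.00 ✓; ∠NJG = 46.30° ✓; |JG| = 23.60 ✓; ∠JGR = 76.80° ✓; |GR| = 20.00 ✓; ∠GRU = 76.80° ✓; |RU| = 23.50 ✓; ∠RUW = 51.40° ✓; |UW| = 22.70 ✓; ∠(UW, WM) = 90.00° ✓; |WM| = 22.30 ✗.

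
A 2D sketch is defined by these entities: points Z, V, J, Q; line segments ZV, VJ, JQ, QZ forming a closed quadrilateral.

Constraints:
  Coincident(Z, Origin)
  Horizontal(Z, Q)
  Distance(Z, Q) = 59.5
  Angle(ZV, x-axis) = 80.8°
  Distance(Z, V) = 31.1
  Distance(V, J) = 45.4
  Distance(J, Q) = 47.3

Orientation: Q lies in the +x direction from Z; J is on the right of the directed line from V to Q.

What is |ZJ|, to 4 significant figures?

19.79

Z is at the origin; ZQ is horizontal with |ZQ| = 59.5 and Q in +x, so Q = (59.5, 0). ZV runs at 80.8° with |ZV| = 31.1, so V = (4.972, 30.70). J is determined by |VJ| = 45.4 and |JQ| = 47.3 together: it lies at the intersection of circle(V, 45.4) and circle(Q, 47.3). With |VQ| = 62.58, the foot of the radical line on VQ is 29.88 from V and the perpendicular offset is √(45.4² − 29.88²) = 34.18. Taking the right-of-VQ solution: J = (14.24, -13.74).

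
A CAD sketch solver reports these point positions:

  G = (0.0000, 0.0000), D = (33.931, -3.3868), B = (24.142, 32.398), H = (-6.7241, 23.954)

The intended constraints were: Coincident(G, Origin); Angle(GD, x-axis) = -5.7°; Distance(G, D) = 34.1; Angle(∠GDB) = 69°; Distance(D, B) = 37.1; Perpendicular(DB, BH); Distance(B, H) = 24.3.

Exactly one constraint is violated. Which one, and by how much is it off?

Distance(B, H) = 24.3 — off by 7.70.

G = (0.00, 0.00) ✓; GD at -5.700° ✓; |GD| = 34.10 ✓; ∠GDB = 69.00° ✓; |DB| = 37.10 ✓; ∠(DB, BH) = 90.00° ✓; |BH| = 32.00 ✗.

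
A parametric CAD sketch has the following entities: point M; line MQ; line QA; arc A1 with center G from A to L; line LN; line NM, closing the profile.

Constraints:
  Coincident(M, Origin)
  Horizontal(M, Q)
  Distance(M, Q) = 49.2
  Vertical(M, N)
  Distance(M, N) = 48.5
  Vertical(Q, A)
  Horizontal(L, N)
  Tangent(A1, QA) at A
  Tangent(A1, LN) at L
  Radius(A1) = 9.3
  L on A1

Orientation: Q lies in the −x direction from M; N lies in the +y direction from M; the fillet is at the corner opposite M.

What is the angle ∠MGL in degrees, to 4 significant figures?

134.5°

M is at the origin; M and Q share the same y with |MQ| = 49.2 and Q on the −x side, so Q = (-49.20, 0.000). M and N share the same x with |MN| = 48.5 and N on the +y side, so N = (0.000, 48.50). The virtual corner opposite M is at (-49.20, 48.50). Tangency of A1 to QA means the radius GA is perpendicular to QA and A1 meets LN tangentially, so GL is at right angles to LN, with radius 9.3, so the center G sits 9.3 in from both sides at G = (-39.90, 39.20). That places the tangent points at A = (-49.20, 39.20) on QA and L = (-39.90, 48.50) on LN. Then cos ∠MGL = GM·GL / (|GM||GL|), giving 134.5°.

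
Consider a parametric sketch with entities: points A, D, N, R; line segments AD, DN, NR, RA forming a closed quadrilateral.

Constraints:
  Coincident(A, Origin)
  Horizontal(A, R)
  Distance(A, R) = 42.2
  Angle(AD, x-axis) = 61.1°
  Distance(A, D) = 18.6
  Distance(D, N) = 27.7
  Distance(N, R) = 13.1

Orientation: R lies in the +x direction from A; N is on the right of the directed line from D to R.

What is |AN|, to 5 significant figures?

29.449

Checks: |DN| = 27.70 ✓; |NR| = 13.10 ✓.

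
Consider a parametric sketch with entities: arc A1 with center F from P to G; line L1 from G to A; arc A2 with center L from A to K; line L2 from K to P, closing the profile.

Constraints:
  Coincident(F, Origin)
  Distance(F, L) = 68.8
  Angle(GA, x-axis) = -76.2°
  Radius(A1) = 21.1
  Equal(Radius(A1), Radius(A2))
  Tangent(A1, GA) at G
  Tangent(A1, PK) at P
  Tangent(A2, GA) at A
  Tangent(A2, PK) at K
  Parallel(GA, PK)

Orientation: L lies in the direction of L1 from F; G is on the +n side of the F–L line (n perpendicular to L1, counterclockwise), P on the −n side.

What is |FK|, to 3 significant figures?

72.0

Tangency of A1 to both parallel lines with radius 21.1 puts G and P at F ± 21.1·n: G = (20.5, 5.03), P = (-20.5, -5.03). Equal radii place A and K the same way about L: A = L + 21.1·n = (36.9, -61.8), K = L − 21.1·n = (-4.08, -71.8). Then |FK| = |K − F| = 72.0.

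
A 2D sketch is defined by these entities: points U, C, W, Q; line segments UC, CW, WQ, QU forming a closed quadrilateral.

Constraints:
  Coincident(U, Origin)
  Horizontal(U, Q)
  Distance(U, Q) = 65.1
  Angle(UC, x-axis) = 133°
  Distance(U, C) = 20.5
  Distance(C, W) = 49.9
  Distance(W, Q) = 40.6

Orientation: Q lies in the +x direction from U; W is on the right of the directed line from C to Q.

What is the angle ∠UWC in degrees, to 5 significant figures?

8.0938°

Checks: |CW| = 49.90 ✓; |WQ| = 40.60 ✓.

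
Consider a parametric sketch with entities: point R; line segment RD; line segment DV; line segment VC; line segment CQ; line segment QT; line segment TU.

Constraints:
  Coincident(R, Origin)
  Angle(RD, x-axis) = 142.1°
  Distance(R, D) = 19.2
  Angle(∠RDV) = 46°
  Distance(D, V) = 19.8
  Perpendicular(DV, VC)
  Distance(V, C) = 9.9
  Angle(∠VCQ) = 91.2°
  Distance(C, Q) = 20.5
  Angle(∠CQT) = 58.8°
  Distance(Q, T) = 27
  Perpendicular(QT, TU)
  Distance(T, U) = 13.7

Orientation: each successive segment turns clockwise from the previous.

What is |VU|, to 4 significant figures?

7.886

R is at the origin; RD runs at 142.1° with length 19.2, so D = (-15.15, 11.79). ∠RDV = 46.0° gives DV at 8.100° from the x-axis; with |DV| = 19.8, V = (4.452, 14.58). DV ⟂ VC, so VC runs at -81.90°; with |VC| = 9.9, C = (5.847, 4.783). ∠VCQ = 91.2° gives CQ at -170.7° from the x-axis; with |CQ| = 20.5, Q = (-14.38, 1.470). ∠CQT = 58.8° gives QT at 68.10° from the x-axis; with |QT| = 27.0, T = (-4.313, 26.52). The perpendicularity gives TU at right angles to QT, so TU runs at -21.90°; with |TU| = 13.7, U = (8.398, 21.41). Then |VU| = |U − V| = 7.886.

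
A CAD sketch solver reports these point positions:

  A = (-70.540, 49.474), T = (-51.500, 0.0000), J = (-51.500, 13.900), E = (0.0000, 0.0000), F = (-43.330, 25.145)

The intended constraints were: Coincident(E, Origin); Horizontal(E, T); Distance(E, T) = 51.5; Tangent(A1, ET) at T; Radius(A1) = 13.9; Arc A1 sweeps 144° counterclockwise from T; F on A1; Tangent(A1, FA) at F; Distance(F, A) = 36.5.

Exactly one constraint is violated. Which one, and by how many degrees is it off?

Tangent(A1, FA) at F — off by 5.80°.

E = (0.00, 0.00) ✓; E.y = 0.00, T.y = 0.00 ✓; |ET| = 51.50 ✓; ∠(JT, TE) = 90.00° ✓; |JT| = 13.90 ✓; bearing(J→F) − bearing(J→T) = 144.0° ✓; |JF| = 13.90 ✓; ∠(JF, FA) = 95.80° ✗; |FA| = 36.50 ✓.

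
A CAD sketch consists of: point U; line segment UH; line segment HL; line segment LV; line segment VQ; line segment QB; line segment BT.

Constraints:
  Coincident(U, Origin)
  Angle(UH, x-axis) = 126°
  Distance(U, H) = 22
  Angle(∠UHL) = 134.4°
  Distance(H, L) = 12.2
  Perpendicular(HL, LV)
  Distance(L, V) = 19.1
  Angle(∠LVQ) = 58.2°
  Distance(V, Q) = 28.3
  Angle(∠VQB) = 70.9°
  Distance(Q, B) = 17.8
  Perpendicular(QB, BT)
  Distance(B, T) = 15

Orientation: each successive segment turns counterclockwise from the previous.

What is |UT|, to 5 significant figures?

29.027

U is at the origin; UH runs at 126.0° with length 22.0, so H = (-12.931, 17.798). ∠UHL = 134.4° gives HL at 171.60° from the x-axis; with |HL| = 12.2, L = (-25.000, 19.581). HL is perpendicular to LV, so LV runs at -98.400°; with |LV| = 19.1, V = (-27.791, 0.68549). ∠LVQ = 58.2° gives VQ at 23.400° from the x-axis; with |VQ| = 28.3, Q = (-1.8181, 11.925). ∠VQB = 70.9° gives QB at 132.50° from the x-axis; with |QB| = 17.8, B = (-13.844, 25.048). The perpendicularity gives BT at right angles to QB, so BT runs at -137.50°; with |BT| = 15.0, T = (-24.903, 14.914). Then |UT| = |T − U| = 29.027.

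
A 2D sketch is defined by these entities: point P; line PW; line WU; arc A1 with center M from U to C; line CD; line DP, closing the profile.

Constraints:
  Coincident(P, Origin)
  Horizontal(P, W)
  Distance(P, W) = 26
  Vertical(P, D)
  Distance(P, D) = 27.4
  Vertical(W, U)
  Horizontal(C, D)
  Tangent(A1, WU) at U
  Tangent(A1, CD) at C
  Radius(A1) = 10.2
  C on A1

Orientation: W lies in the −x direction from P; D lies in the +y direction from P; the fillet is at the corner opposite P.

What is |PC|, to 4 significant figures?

31.63

P is at the origin; PW is horizontal with |PW| = 26.0 and W on the −x side, so W = (-26.00, 0.000). PD is vertical with |PD| = 27.4 and D on the +y side, so D = (0.000, 27.40). The virtual corner opposite P is at (-26.00, 27.40). Since A1 is tangent to WU there, MU ⟂ WU and tangency of A1 to CD means the radius MC is perpendicular to CD, with radius 10.2, so the center M sits 10.2 in from both sides at M = (-15.80, 17.20). That places the tangent points at U = (-26.00, 17.20) on WU and C = (-15.80, 27.40) on CD. Then |PC| = |C − P| = 31.63.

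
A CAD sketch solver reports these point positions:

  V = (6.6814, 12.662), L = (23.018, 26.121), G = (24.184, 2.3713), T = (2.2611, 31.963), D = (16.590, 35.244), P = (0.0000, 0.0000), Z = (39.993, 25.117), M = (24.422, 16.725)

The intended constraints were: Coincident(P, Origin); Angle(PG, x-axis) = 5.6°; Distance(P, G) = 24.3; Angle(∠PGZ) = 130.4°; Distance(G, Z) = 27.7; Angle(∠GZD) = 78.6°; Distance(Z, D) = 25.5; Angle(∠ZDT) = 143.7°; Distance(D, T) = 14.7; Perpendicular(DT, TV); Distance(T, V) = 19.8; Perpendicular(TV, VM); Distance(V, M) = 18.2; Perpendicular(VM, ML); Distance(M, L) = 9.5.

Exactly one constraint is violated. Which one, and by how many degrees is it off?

Perpendicular(VM, ML) — off by 4.40°.

P = (0.00, 0.00) ✓; PG at 5.600° ✓; |PG| = 24.30 ✓; ∠PGZ = 130.4° ✓; |GZ| = 27.70 ✓; ∠GZD = 78.60° ✓; |ZD| = 25.50 ✓; ∠ZDT = 143.7° ✓; |DT| = 14.70 ✓; ∠(DT, TV) = 90.00° ✓; |TV| = 19.80 ✓; ∠(TV, VM) = 90.00° ✓; |VM| = 18.20 ✓; ∠(VM, ML) = 85.60° ✗; |ML| = 9.500 ✓.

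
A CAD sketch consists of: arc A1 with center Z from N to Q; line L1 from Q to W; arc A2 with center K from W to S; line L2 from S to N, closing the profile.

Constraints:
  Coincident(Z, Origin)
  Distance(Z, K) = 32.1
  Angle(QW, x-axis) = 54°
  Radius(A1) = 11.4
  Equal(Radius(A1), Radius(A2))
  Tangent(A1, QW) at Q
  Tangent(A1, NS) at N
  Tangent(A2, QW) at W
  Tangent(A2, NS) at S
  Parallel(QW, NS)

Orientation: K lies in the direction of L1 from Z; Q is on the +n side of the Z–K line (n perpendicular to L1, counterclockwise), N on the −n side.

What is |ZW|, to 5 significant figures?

34.064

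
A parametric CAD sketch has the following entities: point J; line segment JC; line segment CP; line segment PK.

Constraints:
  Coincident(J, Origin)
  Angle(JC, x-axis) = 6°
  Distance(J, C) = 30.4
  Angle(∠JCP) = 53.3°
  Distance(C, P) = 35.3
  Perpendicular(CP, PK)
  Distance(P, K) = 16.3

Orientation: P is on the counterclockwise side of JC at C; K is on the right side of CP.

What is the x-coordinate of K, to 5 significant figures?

18.274

J is at the origin; JC runs at 6.0° with length 30.4, so C = 30.4·(cos 6.0°, sin 6.0°) = (30.233, 3.1777). ∠JCP = 53.3°, so CP runs at 6.0° + (180° − 53.3°) = 132.70° from the x-axis; with |CP| = 35.3, P = C + 35.3·(cos 132.70°, sin 132.70°) = (6.2944, 29.120). CP is perpendicular to PK; with |PK| = 16.3 on the right of CP, K = P + 16.3·(0.73491, 0.67816) = (18.274, 40.174). So K.x = 18.274.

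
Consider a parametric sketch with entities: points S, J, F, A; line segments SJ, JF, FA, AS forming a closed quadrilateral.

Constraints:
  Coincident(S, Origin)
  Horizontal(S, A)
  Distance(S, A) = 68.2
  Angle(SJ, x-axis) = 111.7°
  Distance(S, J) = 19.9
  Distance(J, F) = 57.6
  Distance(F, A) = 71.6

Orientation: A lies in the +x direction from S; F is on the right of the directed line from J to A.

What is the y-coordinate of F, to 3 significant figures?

-37.3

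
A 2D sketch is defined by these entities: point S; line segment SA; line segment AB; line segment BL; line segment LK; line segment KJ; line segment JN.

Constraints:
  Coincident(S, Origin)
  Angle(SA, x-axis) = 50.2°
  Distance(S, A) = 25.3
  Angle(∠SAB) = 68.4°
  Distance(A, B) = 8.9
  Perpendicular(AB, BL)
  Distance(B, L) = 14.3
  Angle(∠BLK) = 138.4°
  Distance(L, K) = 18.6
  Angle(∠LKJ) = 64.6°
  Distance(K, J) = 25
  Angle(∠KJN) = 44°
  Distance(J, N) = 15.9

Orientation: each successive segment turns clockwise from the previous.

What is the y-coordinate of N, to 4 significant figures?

12.73

S is at the origin; SA runs at 50.2° with length 25.3, so A = (16.19, 19.44). ∠SAB = 68.4° gives AB at -61.40° from the x-axis; with |AB| = 8.9, B = (20.46, 11.62). The perpendicularity gives BL at right angles to AB, so BL runs at -151.4°; with |BL| = 14.3, L = (7.900, 4.778). ∠BLK = 138.4° gives LK at 167.0° from the x-axis; with |LK| = 18.6, K = (-10.22, 8.962). ∠LKJ = 64.6° gives KJ at 51.60° from the x-axis; with |KJ| = 25.0, J = (5.305, 28.55). ∠KJN = 44.0° gives JN at -84.40° from the x-axis; with |JN| = 15.9, N = (6.857, 12.73). So N.y = 12.73.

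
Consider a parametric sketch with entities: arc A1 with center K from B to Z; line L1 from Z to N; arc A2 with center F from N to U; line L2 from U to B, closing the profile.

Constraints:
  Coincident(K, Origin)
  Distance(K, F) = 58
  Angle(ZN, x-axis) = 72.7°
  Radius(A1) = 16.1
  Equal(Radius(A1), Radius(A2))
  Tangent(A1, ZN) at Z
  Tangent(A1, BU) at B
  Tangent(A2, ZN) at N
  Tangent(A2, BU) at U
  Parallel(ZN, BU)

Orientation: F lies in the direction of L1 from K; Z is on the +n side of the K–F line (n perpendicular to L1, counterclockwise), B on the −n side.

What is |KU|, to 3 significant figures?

60.2

Tangency of A1 to both parallel lines with radius 16.1 puts Z and B at K ± 16.1·n: Z = (-15.4, 4.79), B = (15.4, -4.79). Equal radii place N and U the same way about F: N = F + 16.1·n = (1.88, 60.2), U = F − 16.1·n = (32.6, 50.6). Then |KU| = |U − K| = 60.2.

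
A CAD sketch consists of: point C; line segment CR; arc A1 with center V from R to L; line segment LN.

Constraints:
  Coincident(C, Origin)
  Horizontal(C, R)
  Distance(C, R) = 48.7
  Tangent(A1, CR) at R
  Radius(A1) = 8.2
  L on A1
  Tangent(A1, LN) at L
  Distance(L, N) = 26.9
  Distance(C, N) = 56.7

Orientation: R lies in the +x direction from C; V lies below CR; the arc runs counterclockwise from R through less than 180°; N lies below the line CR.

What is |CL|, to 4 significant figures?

41.60

Checks: |VL| = 8.200 ✓; ∠(VL, LN) = 90.00° ✓; |LN| = 26.90 ✓; |CN| = 56.70 ✓.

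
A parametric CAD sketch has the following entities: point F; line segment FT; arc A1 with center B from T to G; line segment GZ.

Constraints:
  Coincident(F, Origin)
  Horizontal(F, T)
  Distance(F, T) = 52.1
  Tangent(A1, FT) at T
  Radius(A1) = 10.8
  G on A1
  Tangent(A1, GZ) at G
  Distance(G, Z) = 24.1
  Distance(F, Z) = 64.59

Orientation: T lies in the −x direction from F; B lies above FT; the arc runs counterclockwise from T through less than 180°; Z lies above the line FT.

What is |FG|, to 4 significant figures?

45.10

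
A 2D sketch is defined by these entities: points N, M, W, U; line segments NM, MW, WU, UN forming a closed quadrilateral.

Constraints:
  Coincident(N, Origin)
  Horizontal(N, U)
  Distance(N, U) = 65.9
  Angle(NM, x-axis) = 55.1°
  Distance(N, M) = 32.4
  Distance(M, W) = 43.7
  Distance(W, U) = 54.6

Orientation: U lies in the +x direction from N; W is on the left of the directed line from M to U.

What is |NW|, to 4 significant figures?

75.21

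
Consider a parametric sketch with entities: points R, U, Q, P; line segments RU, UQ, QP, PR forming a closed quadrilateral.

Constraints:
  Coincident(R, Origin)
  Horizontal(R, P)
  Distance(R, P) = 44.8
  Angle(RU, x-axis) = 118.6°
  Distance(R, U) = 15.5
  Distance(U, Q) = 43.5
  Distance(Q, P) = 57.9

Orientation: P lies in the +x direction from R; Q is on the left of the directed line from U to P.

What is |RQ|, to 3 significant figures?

52.7

Checks: |UQ| = 43.50 ✓; |QP| = 57.90 ✓.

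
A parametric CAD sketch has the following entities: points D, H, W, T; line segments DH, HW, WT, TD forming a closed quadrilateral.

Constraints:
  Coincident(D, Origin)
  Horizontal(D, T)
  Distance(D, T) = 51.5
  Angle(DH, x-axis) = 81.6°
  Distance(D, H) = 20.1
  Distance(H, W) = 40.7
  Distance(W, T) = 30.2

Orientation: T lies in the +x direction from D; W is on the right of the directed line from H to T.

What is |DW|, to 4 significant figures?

28.77

D is at the origin; D and T share the same y with |DT| = 51.5 and T in +x, so T = (51.5, 0). DH runs at 81.6° with |DH| = 20.1, so H = (2.936, 19.88). W is determined by |HW| = 40.7 and |WT| = 30.2 together: it lies at the intersection of circle(H, 40.7) and circle(T, 30.2). With |HT| = 52.48, the foot of the radical line on HT is 33.33 from H and the perpendicular offset is √(40.7² − 33.33²) = 23.36. Taking the right-of-HT solution: W = (24.93, -14.36).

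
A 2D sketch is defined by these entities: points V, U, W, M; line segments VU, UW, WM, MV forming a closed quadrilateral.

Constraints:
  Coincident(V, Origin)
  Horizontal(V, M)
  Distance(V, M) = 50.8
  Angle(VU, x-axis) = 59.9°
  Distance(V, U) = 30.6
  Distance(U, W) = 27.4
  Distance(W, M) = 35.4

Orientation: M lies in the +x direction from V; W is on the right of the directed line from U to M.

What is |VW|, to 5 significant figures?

15.440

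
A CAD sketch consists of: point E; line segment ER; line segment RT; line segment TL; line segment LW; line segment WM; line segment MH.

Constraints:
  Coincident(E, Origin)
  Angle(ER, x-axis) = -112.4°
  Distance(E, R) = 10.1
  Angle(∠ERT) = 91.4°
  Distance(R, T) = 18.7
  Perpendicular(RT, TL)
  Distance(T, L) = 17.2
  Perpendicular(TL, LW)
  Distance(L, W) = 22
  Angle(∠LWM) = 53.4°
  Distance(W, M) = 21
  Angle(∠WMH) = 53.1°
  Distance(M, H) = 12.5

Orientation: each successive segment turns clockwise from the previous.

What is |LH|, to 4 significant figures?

7.675

E is at the origin; ER runs at -112.4° with length 10.1, so R = (-3.849, -9.338). ∠ERT = 91.4° gives RT at 159.0° from the x-axis; with |RT| = 18.7, T = (-21.31, -2.636). The perpendicularity gives TL at right angles to RT, so TL runs at 69.00°; with |TL| = 17.2, L = (-15.14, 13.42). The perpendicularity gives LW at right angles to TL, so LW runs at -21.00°; with |LW| = 22.0, W = (5.396, 5.537). ∠LWM = 53.4° gives WM at -147.6° from the x-axis; with |WM| = 21.0, M = (-12.33, -5.715). ∠WMH = 53.1° gives MH at 85.50° from the x-axis; with |MH| = 12.5, H = (-11.35, 6.746). Then |LH| = |H − L| = 7.675.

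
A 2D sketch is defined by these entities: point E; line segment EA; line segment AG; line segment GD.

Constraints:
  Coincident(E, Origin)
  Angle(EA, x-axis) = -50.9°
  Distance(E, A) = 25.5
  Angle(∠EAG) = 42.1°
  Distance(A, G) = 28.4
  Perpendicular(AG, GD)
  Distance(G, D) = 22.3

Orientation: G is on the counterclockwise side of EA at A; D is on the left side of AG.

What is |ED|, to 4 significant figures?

10.81

E is at the origin; EA runs at -50.9° with length 25.5, so A = 25.5·(cos -50.9°, sin -50.9°) = (16.08, -19.79). ∠EAG = 42.1°, so AG runs at -50.9° + (180° − 42.1°) = 87.00° from the x-axis; with |AG| = 28.4, G = A + 28.4·(cos 87.00°, sin 87.00°) = (17.57, 8.572). AG is perpendicular to GD; with |GD| = 22.3 on the left of AG, D = G + 22.3·(-0.9986, 0.05234) = (-4.701, 9.739). Then |ED| = |D − E| = 10.81.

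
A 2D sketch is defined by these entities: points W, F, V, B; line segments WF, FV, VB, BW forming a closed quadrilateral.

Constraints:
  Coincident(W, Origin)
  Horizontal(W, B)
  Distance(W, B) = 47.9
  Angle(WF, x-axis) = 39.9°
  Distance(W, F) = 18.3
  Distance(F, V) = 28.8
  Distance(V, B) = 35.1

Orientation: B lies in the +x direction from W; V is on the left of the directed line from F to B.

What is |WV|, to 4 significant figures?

47.04

W is at the origin; WB is horizontal with |WB| = 47.9 and B in +x, so B = (47.9, 0). WF runs at 39.9° with |WF| = 18.3, so F = (14.04, 11.74). V is determined by |FV| = 28.8 and |VB| = 35.1 together: it lies at the intersection of circle(F, 28.8) and circle(B, 35.1). With |FB| = 35.84, the foot of the radical line on FB is 12.30 from F and the perpendicular offset is √(28.8² − 12.30²) = 26.04. Taking the left-of-FB solution: V = (34.19, 32.31).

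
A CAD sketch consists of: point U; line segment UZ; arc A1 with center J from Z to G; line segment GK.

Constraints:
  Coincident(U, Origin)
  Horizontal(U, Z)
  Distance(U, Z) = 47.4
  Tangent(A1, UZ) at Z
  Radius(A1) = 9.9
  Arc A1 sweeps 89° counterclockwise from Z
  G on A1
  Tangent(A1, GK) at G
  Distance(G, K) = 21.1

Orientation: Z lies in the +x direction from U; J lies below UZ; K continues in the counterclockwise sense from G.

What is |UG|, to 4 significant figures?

38.74

U is at the origin; UZ is horizontal with |UZ| = 47.4 and Z on the +x side, so Z = (47.40, 0.000). A1 meets UZ tangentially, so JZ is at right angles to UZ, so J = Z + (0, -9.9) = (47.40, -9.900). On A1, Z sits at bearing 90° from J; an 89° counterclockwise sweep puts G at bearing 179°, so G = J + 9.9·(cos 179°, sin 179°) = (37.50, -9.727). Then |UG| = |G − U| = 38.74.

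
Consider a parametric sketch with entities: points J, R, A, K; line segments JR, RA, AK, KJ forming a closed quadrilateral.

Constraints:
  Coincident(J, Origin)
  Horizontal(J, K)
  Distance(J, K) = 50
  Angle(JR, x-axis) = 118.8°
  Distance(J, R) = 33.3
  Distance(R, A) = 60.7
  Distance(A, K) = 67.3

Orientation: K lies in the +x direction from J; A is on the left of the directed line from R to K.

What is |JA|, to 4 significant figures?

72.93

Checks: JR at 118.8° ✓; |RA| = 60.70 ✓; |AK| = 67.30 ✓.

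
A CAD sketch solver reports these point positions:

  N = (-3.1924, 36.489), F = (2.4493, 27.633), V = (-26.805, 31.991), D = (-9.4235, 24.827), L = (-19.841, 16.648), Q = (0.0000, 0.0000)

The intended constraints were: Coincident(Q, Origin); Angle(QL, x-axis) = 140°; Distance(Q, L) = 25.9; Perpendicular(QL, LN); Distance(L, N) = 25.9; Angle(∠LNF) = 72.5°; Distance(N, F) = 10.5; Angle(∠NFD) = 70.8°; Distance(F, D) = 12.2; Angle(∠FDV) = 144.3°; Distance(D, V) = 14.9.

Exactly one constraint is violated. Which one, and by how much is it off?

Distance(D, V) = 14.9 — off by 3.90.

Q = (0.00, 0.00) ✓; QL at 140.0° ✓; |QL| = 25.90 ✓; ∠(QL, LN) = 90.00° ✓; |LN| = 25.90 ✓; ∠LNF = 72.50° ✓; |NF| = 10.50 ✓; ∠NFD = 70.80° ✓; |FD| = 12.20 ✓; ∠FDV = 144.3° ✓; |DV| = 18.80 ✗.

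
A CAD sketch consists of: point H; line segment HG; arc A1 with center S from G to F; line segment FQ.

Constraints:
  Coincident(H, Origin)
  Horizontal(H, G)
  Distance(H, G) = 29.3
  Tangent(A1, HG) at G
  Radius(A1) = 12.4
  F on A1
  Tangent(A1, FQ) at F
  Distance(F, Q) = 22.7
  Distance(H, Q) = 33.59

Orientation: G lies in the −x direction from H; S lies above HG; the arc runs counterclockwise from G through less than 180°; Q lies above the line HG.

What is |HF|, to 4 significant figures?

19.67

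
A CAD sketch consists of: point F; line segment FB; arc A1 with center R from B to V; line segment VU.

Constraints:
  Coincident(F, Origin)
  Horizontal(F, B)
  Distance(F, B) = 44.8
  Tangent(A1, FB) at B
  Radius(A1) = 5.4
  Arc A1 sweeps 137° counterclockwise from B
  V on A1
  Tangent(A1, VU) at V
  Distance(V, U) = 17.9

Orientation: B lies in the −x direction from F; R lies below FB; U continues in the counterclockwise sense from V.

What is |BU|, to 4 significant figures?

23.52

On A1, B sits at bearing 90° from R; a 137° counterclockwise sweep puts V at bearing 227°, so V = R + 5.4·(cos 227°, sin 227°) = (-48.48, -9.349). A1 meets VU tangentially, so RV is at right angles to VU, so VU runs along (−sin 227°, cos 227°); with |VU| = 17.9, U = (-35.39, -21.56). Then |BU| = |U − B| = 23.52.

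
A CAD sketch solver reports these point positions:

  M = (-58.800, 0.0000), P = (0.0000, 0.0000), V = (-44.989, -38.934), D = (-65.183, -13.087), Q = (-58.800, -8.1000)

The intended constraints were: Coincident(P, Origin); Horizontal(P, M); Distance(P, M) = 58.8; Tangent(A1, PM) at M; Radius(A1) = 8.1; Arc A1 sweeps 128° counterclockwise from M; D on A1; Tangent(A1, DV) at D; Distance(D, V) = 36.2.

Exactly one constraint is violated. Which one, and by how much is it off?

Distance(D, V) = 36.2 — off by 3.40.

P = (0.00, 0.00) ✓; P.y = 0.00, M.y = 0.00 ✓; |PM| = 58.80 ✓; ∠(QM, MP) = 90.00° ✓; |QM| = 8.100 ✓; bearing(Q→D) − bearing(Q→M) = 128.0° ✓; |QD| = 8.100 ✓; ∠(QD, DV) = 90.00° ✓; |DV| = 32.80 ✗.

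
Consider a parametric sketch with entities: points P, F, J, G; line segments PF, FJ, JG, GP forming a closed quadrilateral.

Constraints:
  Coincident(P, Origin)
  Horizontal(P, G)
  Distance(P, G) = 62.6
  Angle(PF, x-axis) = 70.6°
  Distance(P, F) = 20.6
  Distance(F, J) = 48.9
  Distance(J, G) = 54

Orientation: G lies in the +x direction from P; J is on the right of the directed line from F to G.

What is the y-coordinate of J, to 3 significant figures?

-28.5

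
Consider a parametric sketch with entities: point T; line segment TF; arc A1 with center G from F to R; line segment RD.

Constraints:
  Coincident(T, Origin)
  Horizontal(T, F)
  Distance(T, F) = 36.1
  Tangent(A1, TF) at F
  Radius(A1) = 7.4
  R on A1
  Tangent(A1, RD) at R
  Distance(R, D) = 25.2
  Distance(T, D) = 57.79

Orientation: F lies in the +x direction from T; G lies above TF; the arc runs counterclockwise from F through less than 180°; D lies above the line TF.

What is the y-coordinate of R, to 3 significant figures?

5.62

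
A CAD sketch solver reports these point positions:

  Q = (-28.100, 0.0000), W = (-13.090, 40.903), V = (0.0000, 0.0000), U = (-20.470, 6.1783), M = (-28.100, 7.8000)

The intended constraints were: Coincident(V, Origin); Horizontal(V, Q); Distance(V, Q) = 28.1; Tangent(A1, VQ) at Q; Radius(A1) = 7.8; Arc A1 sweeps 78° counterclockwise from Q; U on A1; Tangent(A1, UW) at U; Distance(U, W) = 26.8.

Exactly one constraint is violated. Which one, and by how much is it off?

Distance(U, W) = 26.8 — off by 8.70.

V = (0.00, 0.00) ✓; V.y = 0.00, Q.y = 0.00 ✓; |VQ| = 28.10 ✓; ∠(MQ, QV) = 90.00° ✓; |MQ| = 7.800 ✓; bearing(M→U) − bearing(M→Q) = 78.00° ✓; |MU| = 7.800 ✓; ∠(MU, UW) = 90.00° ✓; |UW| = 35.50 ✗.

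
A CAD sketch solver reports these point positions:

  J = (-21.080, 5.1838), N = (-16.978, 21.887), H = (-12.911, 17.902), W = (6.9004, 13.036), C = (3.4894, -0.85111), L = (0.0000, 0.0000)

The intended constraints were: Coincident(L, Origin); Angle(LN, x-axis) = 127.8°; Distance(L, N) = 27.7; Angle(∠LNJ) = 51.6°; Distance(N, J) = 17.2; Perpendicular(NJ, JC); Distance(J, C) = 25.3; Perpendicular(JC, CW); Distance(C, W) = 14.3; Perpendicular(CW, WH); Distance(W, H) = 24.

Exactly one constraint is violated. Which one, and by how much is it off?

Distance(W, H) = 24 — off by 3.60.

L = (0.00, 0.00) ✓; LN at 127.8° ✓; |LN| = 27.70 ✓; ∠LNJ = 51.60° ✓; |NJ| = 17.20 ✓; ∠(NJ, JC) = 90.00° ✓; |JC| = 25.30 ✓; ∠(JC, CW) = 90.00° ✓; |CW| = 14.30 ✓; ∠(CW, WH) = 90.00° ✓; |WH| = 20.40 ✗.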